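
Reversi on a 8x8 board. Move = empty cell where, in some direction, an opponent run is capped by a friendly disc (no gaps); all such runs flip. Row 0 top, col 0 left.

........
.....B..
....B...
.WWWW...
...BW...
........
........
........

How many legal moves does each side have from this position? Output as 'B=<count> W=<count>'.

-- B to move --
(2,0): no bracket -> illegal
(2,1): flips 1 -> legal
(2,2): no bracket -> illegal
(2,3): flips 1 -> legal
(2,5): flips 1 -> legal
(3,0): no bracket -> illegal
(3,5): no bracket -> illegal
(4,0): no bracket -> illegal
(4,1): no bracket -> illegal
(4,2): flips 1 -> legal
(4,5): flips 1 -> legal
(5,3): no bracket -> illegal
(5,4): flips 2 -> legal
(5,5): no bracket -> illegal
B mobility = 6
-- W to move --
(0,4): no bracket -> illegal
(0,5): no bracket -> illegal
(0,6): flips 2 -> legal
(1,3): no bracket -> illegal
(1,4): flips 1 -> legal
(1,6): no bracket -> illegal
(2,3): no bracket -> illegal
(2,5): no bracket -> illegal
(2,6): no bracket -> illegal
(3,5): no bracket -> illegal
(4,2): flips 1 -> legal
(5,2): flips 1 -> legal
(5,3): flips 1 -> legal
(5,4): flips 1 -> legal
W mobility = 6

Answer: B=6 W=6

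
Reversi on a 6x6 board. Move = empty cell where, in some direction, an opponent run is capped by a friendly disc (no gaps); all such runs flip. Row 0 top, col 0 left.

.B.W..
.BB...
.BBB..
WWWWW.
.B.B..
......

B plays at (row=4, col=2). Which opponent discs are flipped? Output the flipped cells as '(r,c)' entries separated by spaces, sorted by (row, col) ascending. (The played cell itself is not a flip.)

Answer: (3,2)

Derivation:
Dir NW: opp run (3,1), next='.' -> no flip
Dir N: opp run (3,2) capped by B -> flip
Dir NE: opp run (3,3), next='.' -> no flip
Dir W: first cell 'B' (not opp) -> no flip
Dir E: first cell 'B' (not opp) -> no flip
Dir SW: first cell '.' (not opp) -> no flip
Dir S: first cell '.' (not opp) -> no flip
Dir SE: first cell '.' (not opp) -> no flip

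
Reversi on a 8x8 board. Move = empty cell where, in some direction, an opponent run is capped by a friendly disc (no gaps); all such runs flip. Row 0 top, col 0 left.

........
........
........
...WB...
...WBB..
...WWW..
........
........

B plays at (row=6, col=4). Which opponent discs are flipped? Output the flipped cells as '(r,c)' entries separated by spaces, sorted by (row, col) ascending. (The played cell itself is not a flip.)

Answer: (5,4)

Derivation:
Dir NW: opp run (5,3), next='.' -> no flip
Dir N: opp run (5,4) capped by B -> flip
Dir NE: opp run (5,5), next='.' -> no flip
Dir W: first cell '.' (not opp) -> no flip
Dir E: first cell '.' (not opp) -> no flip
Dir SW: first cell '.' (not opp) -> no flip
Dir S: first cell '.' (not opp) -> no flip
Dir SE: first cell '.' (not opp) -> no flip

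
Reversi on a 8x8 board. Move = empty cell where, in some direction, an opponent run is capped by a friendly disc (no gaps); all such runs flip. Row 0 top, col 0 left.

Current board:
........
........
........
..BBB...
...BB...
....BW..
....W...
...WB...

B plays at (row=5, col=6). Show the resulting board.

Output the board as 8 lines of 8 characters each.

Answer: ........
........
........
..BBB...
...BB...
....BBB.
....W...
...WB...

Derivation:
Place B at (5,6); scan 8 dirs for brackets.
Dir NW: first cell '.' (not opp) -> no flip
Dir N: first cell '.' (not opp) -> no flip
Dir NE: first cell '.' (not opp) -> no flip
Dir W: opp run (5,5) capped by B -> flip
Dir E: first cell '.' (not opp) -> no flip
Dir SW: first cell '.' (not opp) -> no flip
Dir S: first cell '.' (not opp) -> no flip
Dir SE: first cell '.' (not opp) -> no flip
All flips: (5,5)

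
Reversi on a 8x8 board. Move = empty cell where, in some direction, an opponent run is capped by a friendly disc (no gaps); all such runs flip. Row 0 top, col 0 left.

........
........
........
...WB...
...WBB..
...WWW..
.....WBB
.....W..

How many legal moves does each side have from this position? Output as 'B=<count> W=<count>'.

-- B to move --
(2,2): flips 1 -> legal
(2,3): no bracket -> illegal
(2,4): no bracket -> illegal
(3,2): flips 1 -> legal
(4,2): flips 1 -> legal
(4,6): no bracket -> illegal
(5,2): flips 1 -> legal
(5,6): no bracket -> illegal
(6,2): flips 1 -> legal
(6,3): flips 1 -> legal
(6,4): flips 2 -> legal
(7,4): no bracket -> illegal
(7,6): no bracket -> illegal
B mobility = 7
-- W to move --
(2,3): no bracket -> illegal
(2,4): flips 2 -> legal
(2,5): flips 1 -> legal
(3,5): flips 3 -> legal
(3,6): flips 1 -> legal
(4,6): flips 2 -> legal
(5,6): no bracket -> illegal
(5,7): flips 1 -> legal
(7,6): no bracket -> illegal
(7,7): flips 1 -> legal
W mobility = 7

Answer: B=7 W=7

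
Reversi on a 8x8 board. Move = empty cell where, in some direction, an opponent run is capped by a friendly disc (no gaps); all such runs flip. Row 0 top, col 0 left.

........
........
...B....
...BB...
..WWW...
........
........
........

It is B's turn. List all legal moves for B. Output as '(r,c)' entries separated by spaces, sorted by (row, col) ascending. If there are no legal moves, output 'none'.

Answer: (5,1) (5,2) (5,3) (5,4) (5,5)

Derivation:
(3,1): no bracket -> illegal
(3,2): no bracket -> illegal
(3,5): no bracket -> illegal
(4,1): no bracket -> illegal
(4,5): no bracket -> illegal
(5,1): flips 1 -> legal
(5,2): flips 1 -> legal
(5,3): flips 1 -> legal
(5,4): flips 1 -> legal
(5,5): flips 1 -> legal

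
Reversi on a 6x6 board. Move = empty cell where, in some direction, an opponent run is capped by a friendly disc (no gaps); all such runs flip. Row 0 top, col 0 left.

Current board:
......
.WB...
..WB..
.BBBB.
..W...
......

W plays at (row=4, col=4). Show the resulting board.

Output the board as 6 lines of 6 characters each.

Answer: ......
.WB...
..WB..
.BBWB.
..W.W.
......

Derivation:
Place W at (4,4); scan 8 dirs for brackets.
Dir NW: opp run (3,3) capped by W -> flip
Dir N: opp run (3,4), next='.' -> no flip
Dir NE: first cell '.' (not opp) -> no flip
Dir W: first cell '.' (not opp) -> no flip
Dir E: first cell '.' (not opp) -> no flip
Dir SW: first cell '.' (not opp) -> no flip
Dir S: first cell '.' (not opp) -> no flip
Dir SE: first cell '.' (not opp) -> no flip
All flips: (3,3)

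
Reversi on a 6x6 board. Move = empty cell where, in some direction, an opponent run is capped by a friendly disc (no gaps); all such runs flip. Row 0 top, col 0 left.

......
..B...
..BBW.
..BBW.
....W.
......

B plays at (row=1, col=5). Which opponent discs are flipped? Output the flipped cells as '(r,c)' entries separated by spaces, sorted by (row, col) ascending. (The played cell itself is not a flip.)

Answer: (2,4)

Derivation:
Dir NW: first cell '.' (not opp) -> no flip
Dir N: first cell '.' (not opp) -> no flip
Dir NE: edge -> no flip
Dir W: first cell '.' (not opp) -> no flip
Dir E: edge -> no flip
Dir SW: opp run (2,4) capped by B -> flip
Dir S: first cell '.' (not opp) -> no flip
Dir SE: edge -> no flip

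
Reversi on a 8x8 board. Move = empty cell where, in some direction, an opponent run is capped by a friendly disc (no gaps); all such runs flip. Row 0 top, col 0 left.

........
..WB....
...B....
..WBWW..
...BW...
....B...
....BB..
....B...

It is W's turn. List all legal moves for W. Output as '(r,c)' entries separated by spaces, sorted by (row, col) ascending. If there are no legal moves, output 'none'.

Answer: (1,4) (2,2) (4,2) (5,2) (7,6)

Derivation:
(0,2): no bracket -> illegal
(0,3): no bracket -> illegal
(0,4): no bracket -> illegal
(1,4): flips 2 -> legal
(2,2): flips 1 -> legal
(2,4): no bracket -> illegal
(4,2): flips 1 -> legal
(4,5): no bracket -> illegal
(5,2): flips 1 -> legal
(5,3): no bracket -> illegal
(5,5): no bracket -> illegal
(5,6): no bracket -> illegal
(6,3): no bracket -> illegal
(6,6): no bracket -> illegal
(7,3): no bracket -> illegal
(7,5): no bracket -> illegal
(7,6): flips 3 -> legal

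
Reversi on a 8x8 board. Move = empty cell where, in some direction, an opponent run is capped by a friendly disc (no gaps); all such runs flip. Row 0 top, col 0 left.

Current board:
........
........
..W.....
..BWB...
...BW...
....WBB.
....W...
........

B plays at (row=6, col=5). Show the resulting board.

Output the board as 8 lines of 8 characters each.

Answer: ........
........
..W.....
..BWB...
...BW...
....BBB.
....WB..
........

Derivation:
Place B at (6,5); scan 8 dirs for brackets.
Dir NW: opp run (5,4) capped by B -> flip
Dir N: first cell 'B' (not opp) -> no flip
Dir NE: first cell 'B' (not opp) -> no flip
Dir W: opp run (6,4), next='.' -> no flip
Dir E: first cell '.' (not opp) -> no flip
Dir SW: first cell '.' (not opp) -> no flip
Dir S: first cell '.' (not opp) -> no flip
Dir SE: first cell '.' (not opp) -> no flip
All flips: (5,4)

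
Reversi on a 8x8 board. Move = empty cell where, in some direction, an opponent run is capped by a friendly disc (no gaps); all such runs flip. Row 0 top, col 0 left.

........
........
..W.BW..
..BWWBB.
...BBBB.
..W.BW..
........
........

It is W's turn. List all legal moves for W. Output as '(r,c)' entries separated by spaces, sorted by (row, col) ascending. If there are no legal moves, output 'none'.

Answer: (1,4) (1,5) (2,3) (3,1) (3,7) (4,2) (4,7) (5,3) (5,6) (6,4)

Derivation:
(1,3): no bracket -> illegal
(1,4): flips 1 -> legal
(1,5): flips 1 -> legal
(2,1): no bracket -> illegal
(2,3): flips 1 -> legal
(2,6): no bracket -> illegal
(2,7): no bracket -> illegal
(3,1): flips 1 -> legal
(3,7): flips 3 -> legal
(4,1): no bracket -> illegal
(4,2): flips 1 -> legal
(4,7): flips 1 -> legal
(5,3): flips 2 -> legal
(5,6): flips 1 -> legal
(5,7): no bracket -> illegal
(6,3): no bracket -> illegal
(6,4): flips 2 -> legal
(6,5): no bracket -> illegal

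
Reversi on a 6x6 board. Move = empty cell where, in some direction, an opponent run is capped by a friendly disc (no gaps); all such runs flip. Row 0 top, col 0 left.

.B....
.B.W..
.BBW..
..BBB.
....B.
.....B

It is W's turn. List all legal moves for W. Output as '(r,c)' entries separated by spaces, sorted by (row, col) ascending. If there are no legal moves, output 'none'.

Answer: (2,0) (3,1) (4,1) (4,3) (4,5)

Derivation:
(0,0): no bracket -> illegal
(0,2): no bracket -> illegal
(1,0): no bracket -> illegal
(1,2): no bracket -> illegal
(2,0): flips 2 -> legal
(2,4): no bracket -> illegal
(2,5): no bracket -> illegal
(3,0): no bracket -> illegal
(3,1): flips 1 -> legal
(3,5): no bracket -> illegal
(4,1): flips 1 -> legal
(4,2): no bracket -> illegal
(4,3): flips 1 -> legal
(4,5): flips 1 -> legal
(5,3): no bracket -> illegal
(5,4): no bracket -> illegal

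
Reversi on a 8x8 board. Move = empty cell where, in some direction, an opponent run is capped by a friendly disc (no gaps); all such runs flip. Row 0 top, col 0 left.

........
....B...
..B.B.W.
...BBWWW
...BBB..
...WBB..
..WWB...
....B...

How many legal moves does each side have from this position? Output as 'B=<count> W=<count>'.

Answer: B=10 W=6

Derivation:
-- B to move --
(1,5): no bracket -> illegal
(1,6): no bracket -> illegal
(1,7): flips 2 -> legal
(2,5): flips 1 -> legal
(2,7): flips 1 -> legal
(4,2): flips 1 -> legal
(4,6): flips 1 -> legal
(4,7): no bracket -> illegal
(5,1): no bracket -> illegal
(5,2): flips 2 -> legal
(6,1): flips 2 -> legal
(7,1): flips 2 -> legal
(7,2): flips 1 -> legal
(7,3): flips 2 -> legal
B mobility = 10
-- W to move --
(0,3): no bracket -> illegal
(0,4): no bracket -> illegal
(0,5): no bracket -> illegal
(1,1): no bracket -> illegal
(1,2): no bracket -> illegal
(1,3): flips 1 -> legal
(1,5): no bracket -> illegal
(2,1): no bracket -> illegal
(2,3): flips 2 -> legal
(2,5): no bracket -> illegal
(3,1): no bracket -> illegal
(3,2): flips 2 -> legal
(4,2): no bracket -> illegal
(4,6): no bracket -> illegal
(5,2): no bracket -> illegal
(5,6): flips 2 -> legal
(6,5): flips 3 -> legal
(6,6): no bracket -> illegal
(7,3): no bracket -> illegal
(7,5): flips 1 -> legal
W mobility = 6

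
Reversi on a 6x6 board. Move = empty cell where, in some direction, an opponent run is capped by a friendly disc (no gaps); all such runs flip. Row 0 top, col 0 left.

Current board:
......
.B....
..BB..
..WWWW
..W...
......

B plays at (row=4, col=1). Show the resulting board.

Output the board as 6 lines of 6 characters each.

Place B at (4,1); scan 8 dirs for brackets.
Dir NW: first cell '.' (not opp) -> no flip
Dir N: first cell '.' (not opp) -> no flip
Dir NE: opp run (3,2) capped by B -> flip
Dir W: first cell '.' (not opp) -> no flip
Dir E: opp run (4,2), next='.' -> no flip
Dir SW: first cell '.' (not opp) -> no flip
Dir S: first cell '.' (not opp) -> no flip
Dir SE: first cell '.' (not opp) -> no flip
All flips: (3,2)

Answer: ......
.B....
..BB..
..BWWW
.BW...
......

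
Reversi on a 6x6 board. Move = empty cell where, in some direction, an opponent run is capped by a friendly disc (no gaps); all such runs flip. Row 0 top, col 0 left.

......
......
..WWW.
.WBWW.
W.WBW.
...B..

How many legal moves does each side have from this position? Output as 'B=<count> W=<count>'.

Answer: B=10 W=2

Derivation:
-- B to move --
(1,1): no bracket -> illegal
(1,2): flips 1 -> legal
(1,3): flips 2 -> legal
(1,4): flips 1 -> legal
(1,5): no bracket -> illegal
(2,0): flips 2 -> legal
(2,1): no bracket -> illegal
(2,5): flips 1 -> legal
(3,0): flips 1 -> legal
(3,5): flips 3 -> legal
(4,1): flips 1 -> legal
(4,5): flips 1 -> legal
(5,0): no bracket -> illegal
(5,1): no bracket -> illegal
(5,2): flips 1 -> legal
(5,4): no bracket -> illegal
(5,5): no bracket -> illegal
B mobility = 10
-- W to move --
(2,1): no bracket -> illegal
(4,1): flips 1 -> legal
(5,2): flips 1 -> legal
(5,4): no bracket -> illegal
W mobility = 2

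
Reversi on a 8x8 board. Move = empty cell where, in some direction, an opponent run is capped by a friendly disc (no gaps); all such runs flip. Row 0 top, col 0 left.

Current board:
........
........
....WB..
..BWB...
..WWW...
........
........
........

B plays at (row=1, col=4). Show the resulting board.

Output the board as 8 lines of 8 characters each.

Answer: ........
....B...
....BB..
..BWB...
..WWW...
........
........
........

Derivation:
Place B at (1,4); scan 8 dirs for brackets.
Dir NW: first cell '.' (not opp) -> no flip
Dir N: first cell '.' (not opp) -> no flip
Dir NE: first cell '.' (not opp) -> no flip
Dir W: first cell '.' (not opp) -> no flip
Dir E: first cell '.' (not opp) -> no flip
Dir SW: first cell '.' (not opp) -> no flip
Dir S: opp run (2,4) capped by B -> flip
Dir SE: first cell 'B' (not opp) -> no flip
All flips: (2,4)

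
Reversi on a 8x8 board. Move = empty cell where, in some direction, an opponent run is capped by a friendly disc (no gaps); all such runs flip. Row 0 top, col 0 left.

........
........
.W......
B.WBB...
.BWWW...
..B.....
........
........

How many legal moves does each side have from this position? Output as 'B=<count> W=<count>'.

-- B to move --
(1,0): no bracket -> illegal
(1,1): no bracket -> illegal
(1,2): flips 1 -> legal
(2,0): no bracket -> illegal
(2,2): flips 2 -> legal
(2,3): flips 1 -> legal
(3,1): flips 1 -> legal
(3,5): no bracket -> illegal
(4,5): flips 3 -> legal
(5,1): flips 1 -> legal
(5,3): flips 1 -> legal
(5,4): flips 1 -> legal
(5,5): flips 1 -> legal
B mobility = 9
-- W to move --
(2,0): no bracket -> illegal
(2,2): flips 1 -> legal
(2,3): flips 1 -> legal
(2,4): flips 2 -> legal
(2,5): flips 1 -> legal
(3,1): no bracket -> illegal
(3,5): flips 2 -> legal
(4,0): flips 1 -> legal
(4,5): no bracket -> illegal
(5,0): flips 1 -> legal
(5,1): no bracket -> illegal
(5,3): no bracket -> illegal
(6,1): flips 1 -> legal
(6,2): flips 1 -> legal
(6,3): no bracket -> illegal
W mobility = 9

Answer: B=9 W=9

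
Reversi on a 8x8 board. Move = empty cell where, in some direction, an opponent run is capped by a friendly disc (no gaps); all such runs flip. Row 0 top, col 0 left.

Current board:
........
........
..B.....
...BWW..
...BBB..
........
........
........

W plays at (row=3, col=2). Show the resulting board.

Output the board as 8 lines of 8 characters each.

Place W at (3,2); scan 8 dirs for brackets.
Dir NW: first cell '.' (not opp) -> no flip
Dir N: opp run (2,2), next='.' -> no flip
Dir NE: first cell '.' (not opp) -> no flip
Dir W: first cell '.' (not opp) -> no flip
Dir E: opp run (3,3) capped by W -> flip
Dir SW: first cell '.' (not opp) -> no flip
Dir S: first cell '.' (not opp) -> no flip
Dir SE: opp run (4,3), next='.' -> no flip
All flips: (3,3)

Answer: ........
........
..B.....
..WWWW..
...BBB..
........
........
........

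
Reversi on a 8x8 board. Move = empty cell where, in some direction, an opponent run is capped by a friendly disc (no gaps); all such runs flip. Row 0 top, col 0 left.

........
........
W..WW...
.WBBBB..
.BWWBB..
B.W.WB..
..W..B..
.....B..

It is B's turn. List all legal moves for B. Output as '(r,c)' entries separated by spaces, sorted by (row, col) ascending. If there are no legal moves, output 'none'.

(1,0): no bracket -> illegal
(1,1): no bracket -> illegal
(1,2): flips 1 -> legal
(1,3): flips 2 -> legal
(1,4): flips 2 -> legal
(1,5): flips 1 -> legal
(2,1): flips 1 -> legal
(2,2): no bracket -> illegal
(2,5): no bracket -> illegal
(3,0): flips 1 -> legal
(4,0): no bracket -> illegal
(5,1): flips 1 -> legal
(5,3): flips 2 -> legal
(6,1): flips 2 -> legal
(6,3): flips 2 -> legal
(6,4): flips 1 -> legal
(7,1): no bracket -> illegal
(7,2): flips 3 -> legal
(7,3): no bracket -> illegal

Answer: (1,2) (1,3) (1,4) (1,5) (2,1) (3,0) (5,1) (5,3) (6,1) (6,3) (6,4) (7,2)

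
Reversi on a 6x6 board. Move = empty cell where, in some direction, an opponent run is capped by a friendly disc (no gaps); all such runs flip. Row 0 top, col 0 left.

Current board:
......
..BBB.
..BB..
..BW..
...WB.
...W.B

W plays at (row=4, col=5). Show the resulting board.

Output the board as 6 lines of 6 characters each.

Answer: ......
..BBB.
..BB..
..BW..
...WWW
...W.B

Derivation:
Place W at (4,5); scan 8 dirs for brackets.
Dir NW: first cell '.' (not opp) -> no flip
Dir N: first cell '.' (not opp) -> no flip
Dir NE: edge -> no flip
Dir W: opp run (4,4) capped by W -> flip
Dir E: edge -> no flip
Dir SW: first cell '.' (not opp) -> no flip
Dir S: opp run (5,5), next=edge -> no flip
Dir SE: edge -> no flip
All flips: (4,4)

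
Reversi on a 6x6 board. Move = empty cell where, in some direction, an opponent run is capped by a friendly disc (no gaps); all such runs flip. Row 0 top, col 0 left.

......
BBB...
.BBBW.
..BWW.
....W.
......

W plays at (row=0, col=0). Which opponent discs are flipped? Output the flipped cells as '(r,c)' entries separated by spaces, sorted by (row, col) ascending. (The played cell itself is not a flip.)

Answer: (1,1) (2,2)

Derivation:
Dir NW: edge -> no flip
Dir N: edge -> no flip
Dir NE: edge -> no flip
Dir W: edge -> no flip
Dir E: first cell '.' (not opp) -> no flip
Dir SW: edge -> no flip
Dir S: opp run (1,0), next='.' -> no flip
Dir SE: opp run (1,1) (2,2) capped by W -> flip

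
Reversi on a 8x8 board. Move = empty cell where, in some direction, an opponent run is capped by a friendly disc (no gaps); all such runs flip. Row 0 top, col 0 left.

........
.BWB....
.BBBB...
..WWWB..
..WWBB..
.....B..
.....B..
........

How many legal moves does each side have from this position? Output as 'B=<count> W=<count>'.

-- B to move --
(0,1): flips 1 -> legal
(0,2): flips 1 -> legal
(0,3): flips 1 -> legal
(2,5): no bracket -> illegal
(3,1): flips 3 -> legal
(4,1): flips 3 -> legal
(5,1): flips 2 -> legal
(5,2): flips 2 -> legal
(5,3): flips 2 -> legal
(5,4): flips 2 -> legal
B mobility = 9
-- W to move --
(0,0): flips 2 -> legal
(0,1): no bracket -> illegal
(0,2): no bracket -> illegal
(0,3): flips 2 -> legal
(0,4): no bracket -> illegal
(1,0): flips 2 -> legal
(1,4): flips 3 -> legal
(1,5): flips 1 -> legal
(2,0): no bracket -> illegal
(2,5): no bracket -> illegal
(2,6): no bracket -> illegal
(3,0): flips 1 -> legal
(3,1): no bracket -> illegal
(3,6): flips 1 -> legal
(4,6): flips 2 -> legal
(5,3): no bracket -> illegal
(5,4): flips 1 -> legal
(5,6): flips 1 -> legal
(6,4): no bracket -> illegal
(6,6): flips 2 -> legal
(7,4): no bracket -> illegal
(7,5): no bracket -> illegal
(7,6): no bracket -> illegal
W mobility = 11

Answer: B=9 W=11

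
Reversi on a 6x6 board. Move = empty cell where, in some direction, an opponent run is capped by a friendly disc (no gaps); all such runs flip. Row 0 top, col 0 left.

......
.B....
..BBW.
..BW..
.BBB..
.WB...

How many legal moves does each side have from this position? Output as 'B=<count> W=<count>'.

-- B to move --
(1,3): no bracket -> illegal
(1,4): no bracket -> illegal
(1,5): flips 2 -> legal
(2,5): flips 1 -> legal
(3,4): flips 1 -> legal
(3,5): no bracket -> illegal
(4,0): no bracket -> illegal
(4,4): flips 1 -> legal
(5,0): flips 1 -> legal
B mobility = 5
-- W to move --
(0,0): flips 2 -> legal
(0,1): no bracket -> illegal
(0,2): no bracket -> illegal
(1,0): no bracket -> illegal
(1,2): no bracket -> illegal
(1,3): flips 1 -> legal
(1,4): no bracket -> illegal
(2,0): no bracket -> illegal
(2,1): flips 2 -> legal
(3,0): no bracket -> illegal
(3,1): flips 2 -> legal
(3,4): no bracket -> illegal
(4,0): no bracket -> illegal
(4,4): no bracket -> illegal
(5,0): no bracket -> illegal
(5,3): flips 2 -> legal
(5,4): no bracket -> illegal
W mobility = 5

Answer: B=5 W=5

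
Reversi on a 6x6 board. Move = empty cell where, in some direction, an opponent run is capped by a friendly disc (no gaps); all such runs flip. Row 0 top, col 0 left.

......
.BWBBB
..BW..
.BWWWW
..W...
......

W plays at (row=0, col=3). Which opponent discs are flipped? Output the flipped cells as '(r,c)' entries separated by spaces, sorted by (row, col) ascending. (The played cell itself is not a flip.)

Answer: (1,3)

Derivation:
Dir NW: edge -> no flip
Dir N: edge -> no flip
Dir NE: edge -> no flip
Dir W: first cell '.' (not opp) -> no flip
Dir E: first cell '.' (not opp) -> no flip
Dir SW: first cell 'W' (not opp) -> no flip
Dir S: opp run (1,3) capped by W -> flip
Dir SE: opp run (1,4), next='.' -> no flip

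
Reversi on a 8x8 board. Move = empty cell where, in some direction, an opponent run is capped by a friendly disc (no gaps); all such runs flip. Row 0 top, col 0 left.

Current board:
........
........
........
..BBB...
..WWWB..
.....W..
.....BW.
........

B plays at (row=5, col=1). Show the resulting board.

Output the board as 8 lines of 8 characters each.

Answer: ........
........
........
..BBB...
..BWWB..
.B...W..
.....BW.
........

Derivation:
Place B at (5,1); scan 8 dirs for brackets.
Dir NW: first cell '.' (not opp) -> no flip
Dir N: first cell '.' (not opp) -> no flip
Dir NE: opp run (4,2) capped by B -> flip
Dir W: first cell '.' (not opp) -> no flip
Dir E: first cell '.' (not opp) -> no flip
Dir SW: first cell '.' (not opp) -> no flip
Dir S: first cell '.' (not opp) -> no flip
Dir SE: first cell '.' (not opp) -> no flip
All flips: (4,2)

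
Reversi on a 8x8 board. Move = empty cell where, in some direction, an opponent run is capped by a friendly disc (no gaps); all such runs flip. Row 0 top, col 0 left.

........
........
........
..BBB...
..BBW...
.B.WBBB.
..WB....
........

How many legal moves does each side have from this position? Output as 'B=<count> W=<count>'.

Answer: B=5 W=10

Derivation:
-- B to move --
(3,5): no bracket -> illegal
(4,5): flips 1 -> legal
(5,2): flips 1 -> legal
(6,1): flips 1 -> legal
(6,4): flips 1 -> legal
(7,1): no bracket -> illegal
(7,2): no bracket -> illegal
(7,3): flips 1 -> legal
B mobility = 5
-- W to move --
(2,1): no bracket -> illegal
(2,2): flips 1 -> legal
(2,3): flips 2 -> legal
(2,4): flips 1 -> legal
(2,5): no bracket -> illegal
(3,1): flips 1 -> legal
(3,5): no bracket -> illegal
(4,0): flips 1 -> legal
(4,1): flips 2 -> legal
(4,5): no bracket -> illegal
(4,6): no bracket -> illegal
(4,7): no bracket -> illegal
(5,0): no bracket -> illegal
(5,2): no bracket -> illegal
(5,7): flips 3 -> legal
(6,0): no bracket -> illegal
(6,1): no bracket -> illegal
(6,4): flips 2 -> legal
(6,5): no bracket -> illegal
(6,6): flips 1 -> legal
(6,7): no bracket -> illegal
(7,2): no bracket -> illegal
(7,3): flips 1 -> legal
(7,4): no bracket -> illegal
W mobility = 10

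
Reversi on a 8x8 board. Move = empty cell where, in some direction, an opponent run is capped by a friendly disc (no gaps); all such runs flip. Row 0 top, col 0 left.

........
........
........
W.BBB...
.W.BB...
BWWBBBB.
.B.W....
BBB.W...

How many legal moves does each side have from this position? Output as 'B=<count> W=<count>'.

-- B to move --
(2,0): no bracket -> illegal
(2,1): no bracket -> illegal
(3,1): flips 2 -> legal
(4,0): no bracket -> illegal
(4,2): no bracket -> illegal
(6,0): no bracket -> illegal
(6,2): no bracket -> illegal
(6,4): no bracket -> illegal
(6,5): no bracket -> illegal
(7,3): flips 1 -> legal
(7,5): no bracket -> illegal
B mobility = 2
-- W to move --
(2,1): no bracket -> illegal
(2,2): no bracket -> illegal
(2,3): flips 4 -> legal
(2,4): no bracket -> illegal
(2,5): flips 2 -> legal
(3,1): no bracket -> illegal
(3,5): no bracket -> illegal
(4,0): no bracket -> illegal
(4,2): no bracket -> illegal
(4,5): flips 1 -> legal
(4,6): no bracket -> illegal
(4,7): no bracket -> illegal
(5,7): flips 4 -> legal
(6,0): no bracket -> illegal
(6,2): no bracket -> illegal
(6,4): no bracket -> illegal
(6,5): no bracket -> illegal
(6,6): no bracket -> illegal
(6,7): no bracket -> illegal
(7,3): no bracket -> illegal
W mobility = 4

Answer: B=2 W=4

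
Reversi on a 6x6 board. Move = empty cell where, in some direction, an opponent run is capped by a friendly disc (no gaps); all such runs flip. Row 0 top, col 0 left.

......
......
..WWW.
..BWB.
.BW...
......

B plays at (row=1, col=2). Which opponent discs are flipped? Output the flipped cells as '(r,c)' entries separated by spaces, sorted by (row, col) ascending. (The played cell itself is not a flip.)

Dir NW: first cell '.' (not opp) -> no flip
Dir N: first cell '.' (not opp) -> no flip
Dir NE: first cell '.' (not opp) -> no flip
Dir W: first cell '.' (not opp) -> no flip
Dir E: first cell '.' (not opp) -> no flip
Dir SW: first cell '.' (not opp) -> no flip
Dir S: opp run (2,2) capped by B -> flip
Dir SE: opp run (2,3) capped by B -> flip

Answer: (2,2) (2,3)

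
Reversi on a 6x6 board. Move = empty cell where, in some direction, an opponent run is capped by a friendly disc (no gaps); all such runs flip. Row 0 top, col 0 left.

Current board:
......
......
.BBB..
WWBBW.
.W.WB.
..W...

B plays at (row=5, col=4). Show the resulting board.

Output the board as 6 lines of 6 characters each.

Answer: ......
......
.BBB..
WWBBW.
.W.BB.
..W.B.

Derivation:
Place B at (5,4); scan 8 dirs for brackets.
Dir NW: opp run (4,3) capped by B -> flip
Dir N: first cell 'B' (not opp) -> no flip
Dir NE: first cell '.' (not opp) -> no flip
Dir W: first cell '.' (not opp) -> no flip
Dir E: first cell '.' (not opp) -> no flip
Dir SW: edge -> no flip
Dir S: edge -> no flip
Dir SE: edge -> no flip
All flips: (4,3)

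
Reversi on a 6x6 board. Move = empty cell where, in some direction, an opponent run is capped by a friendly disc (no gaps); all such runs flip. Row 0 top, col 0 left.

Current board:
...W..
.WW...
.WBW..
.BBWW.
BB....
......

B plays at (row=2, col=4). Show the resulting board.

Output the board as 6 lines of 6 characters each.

Place B at (2,4); scan 8 dirs for brackets.
Dir NW: first cell '.' (not opp) -> no flip
Dir N: first cell '.' (not opp) -> no flip
Dir NE: first cell '.' (not opp) -> no flip
Dir W: opp run (2,3) capped by B -> flip
Dir E: first cell '.' (not opp) -> no flip
Dir SW: opp run (3,3), next='.' -> no flip
Dir S: opp run (3,4), next='.' -> no flip
Dir SE: first cell '.' (not opp) -> no flip
All flips: (2,3)

Answer: ...W..
.WW...
.WBBB.
.BBWW.
BB....
......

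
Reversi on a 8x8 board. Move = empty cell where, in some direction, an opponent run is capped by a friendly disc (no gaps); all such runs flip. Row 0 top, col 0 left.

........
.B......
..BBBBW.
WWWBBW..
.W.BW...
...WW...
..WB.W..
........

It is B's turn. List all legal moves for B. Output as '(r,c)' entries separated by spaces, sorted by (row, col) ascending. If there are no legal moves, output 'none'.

(1,5): no bracket -> illegal
(1,6): no bracket -> illegal
(1,7): no bracket -> illegal
(2,0): no bracket -> illegal
(2,1): flips 1 -> legal
(2,7): flips 1 -> legal
(3,6): flips 1 -> legal
(3,7): no bracket -> illegal
(4,0): flips 1 -> legal
(4,2): flips 1 -> legal
(4,5): flips 3 -> legal
(4,6): flips 1 -> legal
(5,0): flips 2 -> legal
(5,1): no bracket -> illegal
(5,2): no bracket -> illegal
(5,5): flips 1 -> legal
(5,6): no bracket -> illegal
(6,1): flips 1 -> legal
(6,4): flips 2 -> legal
(6,6): no bracket -> illegal
(7,1): no bracket -> illegal
(7,2): no bracket -> illegal
(7,3): no bracket -> illegal
(7,4): no bracket -> illegal
(7,5): no bracket -> illegal
(7,6): flips 2 -> legal

Answer: (2,1) (2,7) (3,6) (4,0) (4,2) (4,5) (4,6) (5,0) (5,5) (6,1) (6,4) (7,6)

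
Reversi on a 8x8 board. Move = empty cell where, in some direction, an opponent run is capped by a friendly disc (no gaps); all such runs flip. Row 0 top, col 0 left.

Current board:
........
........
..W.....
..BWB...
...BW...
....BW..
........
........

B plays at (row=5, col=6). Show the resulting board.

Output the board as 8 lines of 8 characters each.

Place B at (5,6); scan 8 dirs for brackets.
Dir NW: first cell '.' (not opp) -> no flip
Dir N: first cell '.' (not opp) -> no flip
Dir NE: first cell '.' (not opp) -> no flip
Dir W: opp run (5,5) capped by B -> flip
Dir E: first cell '.' (not opp) -> no flip
Dir SW: first cell '.' (not opp) -> no flip
Dir S: first cell '.' (not opp) -> no flip
Dir SE: first cell '.' (not opp) -> no flip
All flips: (5,5)

Answer: ........
........
..W.....
..BWB...
...BW...
....BBB.
........
........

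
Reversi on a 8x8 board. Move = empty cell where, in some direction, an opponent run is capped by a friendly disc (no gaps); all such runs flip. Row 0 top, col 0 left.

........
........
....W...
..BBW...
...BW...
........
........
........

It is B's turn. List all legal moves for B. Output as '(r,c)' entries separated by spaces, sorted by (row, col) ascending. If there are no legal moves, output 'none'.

(1,3): no bracket -> illegal
(1,4): no bracket -> illegal
(1,5): flips 1 -> legal
(2,3): no bracket -> illegal
(2,5): flips 1 -> legal
(3,5): flips 1 -> legal
(4,5): flips 1 -> legal
(5,3): no bracket -> illegal
(5,4): no bracket -> illegal
(5,5): flips 1 -> legal

Answer: (1,5) (2,5) (3,5) (4,5) (5,5)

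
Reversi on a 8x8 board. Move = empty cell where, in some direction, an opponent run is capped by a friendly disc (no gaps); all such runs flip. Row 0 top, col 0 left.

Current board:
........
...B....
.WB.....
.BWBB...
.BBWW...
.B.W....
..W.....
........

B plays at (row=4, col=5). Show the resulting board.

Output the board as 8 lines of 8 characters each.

Answer: ........
...B....
.WB.....
.BWBB...
.BBBBB..
.B.W....
..W.....
........

Derivation:
Place B at (4,5); scan 8 dirs for brackets.
Dir NW: first cell 'B' (not opp) -> no flip
Dir N: first cell '.' (not opp) -> no flip
Dir NE: first cell '.' (not opp) -> no flip
Dir W: opp run (4,4) (4,3) capped by B -> flip
Dir E: first cell '.' (not opp) -> no flip
Dir SW: first cell '.' (not opp) -> no flip
Dir S: first cell '.' (not opp) -> no flip
Dir SE: first cell '.' (not opp) -> no flip
All flips: (4,3) (4,4)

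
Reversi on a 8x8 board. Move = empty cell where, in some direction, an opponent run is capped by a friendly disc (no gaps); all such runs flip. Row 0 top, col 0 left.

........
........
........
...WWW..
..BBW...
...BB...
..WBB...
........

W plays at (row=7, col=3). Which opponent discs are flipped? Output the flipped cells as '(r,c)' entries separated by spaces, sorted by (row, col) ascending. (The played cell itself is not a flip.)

Answer: (4,3) (5,3) (6,3)

Derivation:
Dir NW: first cell 'W' (not opp) -> no flip
Dir N: opp run (6,3) (5,3) (4,3) capped by W -> flip
Dir NE: opp run (6,4), next='.' -> no flip
Dir W: first cell '.' (not opp) -> no flip
Dir E: first cell '.' (not opp) -> no flip
Dir SW: edge -> no flip
Dir S: edge -> no flip
Dir SE: edge -> no flip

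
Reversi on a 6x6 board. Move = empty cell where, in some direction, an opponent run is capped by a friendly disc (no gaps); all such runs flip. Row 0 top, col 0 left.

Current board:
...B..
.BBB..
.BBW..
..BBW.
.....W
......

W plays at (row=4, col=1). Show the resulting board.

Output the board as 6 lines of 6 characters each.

Answer: ...B..
.BBB..
.BBW..
..WBW.
.W...W
......

Derivation:
Place W at (4,1); scan 8 dirs for brackets.
Dir NW: first cell '.' (not opp) -> no flip
Dir N: first cell '.' (not opp) -> no flip
Dir NE: opp run (3,2) capped by W -> flip
Dir W: first cell '.' (not opp) -> no flip
Dir E: first cell '.' (not opp) -> no flip
Dir SW: first cell '.' (not opp) -> no flip
Dir S: first cell '.' (not opp) -> no flip
Dir SE: first cell '.' (not opp) -> no flip
All flips: (3,2)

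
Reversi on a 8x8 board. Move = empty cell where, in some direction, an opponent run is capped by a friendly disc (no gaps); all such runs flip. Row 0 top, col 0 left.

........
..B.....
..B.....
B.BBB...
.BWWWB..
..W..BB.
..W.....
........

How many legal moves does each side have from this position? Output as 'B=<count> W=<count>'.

Answer: B=6 W=9

Derivation:
-- B to move --
(3,1): no bracket -> illegal
(3,5): no bracket -> illegal
(5,1): flips 1 -> legal
(5,3): flips 1 -> legal
(5,4): flips 2 -> legal
(6,1): flips 2 -> legal
(6,3): flips 1 -> legal
(7,1): no bracket -> illegal
(7,2): flips 3 -> legal
(7,3): no bracket -> illegal
B mobility = 6
-- W to move --
(0,1): no bracket -> illegal
(0,2): flips 3 -> legal
(0,3): no bracket -> illegal
(1,1): flips 2 -> legal
(1,3): no bracket -> illegal
(2,0): no bracket -> illegal
(2,1): flips 1 -> legal
(2,3): flips 1 -> legal
(2,4): flips 2 -> legal
(2,5): flips 1 -> legal
(3,1): no bracket -> illegal
(3,5): no bracket -> illegal
(3,6): no bracket -> illegal
(4,0): flips 1 -> legal
(4,6): flips 1 -> legal
(4,7): no bracket -> illegal
(5,0): no bracket -> illegal
(5,1): no bracket -> illegal
(5,4): no bracket -> illegal
(5,7): no bracket -> illegal
(6,4): no bracket -> illegal
(6,5): no bracket -> illegal
(6,6): flips 1 -> legal
(6,7): no bracket -> illegal
W mobility = 9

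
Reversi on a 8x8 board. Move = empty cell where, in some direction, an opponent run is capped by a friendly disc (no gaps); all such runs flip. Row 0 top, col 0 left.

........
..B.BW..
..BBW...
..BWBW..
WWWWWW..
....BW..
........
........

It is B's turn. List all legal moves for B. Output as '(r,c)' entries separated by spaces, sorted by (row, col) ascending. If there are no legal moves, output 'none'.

(0,4): no bracket -> illegal
(0,5): no bracket -> illegal
(0,6): no bracket -> illegal
(1,3): no bracket -> illegal
(1,6): flips 1 -> legal
(2,5): flips 1 -> legal
(2,6): no bracket -> illegal
(3,0): no bracket -> illegal
(3,1): no bracket -> illegal
(3,6): flips 2 -> legal
(4,6): no bracket -> illegal
(5,0): flips 1 -> legal
(5,1): no bracket -> illegal
(5,2): flips 2 -> legal
(5,3): flips 2 -> legal
(5,6): flips 2 -> legal
(6,4): no bracket -> illegal
(6,5): no bracket -> illegal
(6,6): flips 3 -> legal

Answer: (1,6) (2,5) (3,6) (5,0) (5,2) (5,3) (5,6) (6,6)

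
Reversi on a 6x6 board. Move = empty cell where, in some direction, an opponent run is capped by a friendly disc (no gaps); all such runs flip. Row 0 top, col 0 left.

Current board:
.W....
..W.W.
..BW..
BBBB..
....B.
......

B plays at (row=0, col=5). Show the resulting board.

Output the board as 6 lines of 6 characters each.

Place B at (0,5); scan 8 dirs for brackets.
Dir NW: edge -> no flip
Dir N: edge -> no flip
Dir NE: edge -> no flip
Dir W: first cell '.' (not opp) -> no flip
Dir E: edge -> no flip
Dir SW: opp run (1,4) (2,3) capped by B -> flip
Dir S: first cell '.' (not opp) -> no flip
Dir SE: edge -> no flip
All flips: (1,4) (2,3)

Answer: .W...B
..W.B.
..BB..
BBBB..
....B.
......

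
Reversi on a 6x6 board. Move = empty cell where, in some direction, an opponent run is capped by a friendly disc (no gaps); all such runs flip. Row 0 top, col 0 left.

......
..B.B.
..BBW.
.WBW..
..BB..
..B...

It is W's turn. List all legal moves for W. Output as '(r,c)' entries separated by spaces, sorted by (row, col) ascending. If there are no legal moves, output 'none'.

Answer: (0,4) (1,1) (1,3) (2,1) (5,1) (5,3)

Derivation:
(0,1): no bracket -> illegal
(0,2): no bracket -> illegal
(0,3): no bracket -> illegal
(0,4): flips 1 -> legal
(0,5): no bracket -> illegal
(1,1): flips 1 -> legal
(1,3): flips 2 -> legal
(1,5): no bracket -> illegal
(2,1): flips 2 -> legal
(2,5): no bracket -> illegal
(3,4): no bracket -> illegal
(4,1): no bracket -> illegal
(4,4): no bracket -> illegal
(5,1): flips 1 -> legal
(5,3): flips 2 -> legal
(5,4): no bracket -> illegal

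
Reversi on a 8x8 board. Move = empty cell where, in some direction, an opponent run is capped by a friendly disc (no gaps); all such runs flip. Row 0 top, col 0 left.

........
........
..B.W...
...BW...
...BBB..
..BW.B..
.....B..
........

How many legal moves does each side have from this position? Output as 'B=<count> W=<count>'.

-- B to move --
(1,3): no bracket -> illegal
(1,4): flips 2 -> legal
(1,5): flips 1 -> legal
(2,3): flips 1 -> legal
(2,5): flips 1 -> legal
(3,5): flips 1 -> legal
(4,2): no bracket -> illegal
(5,4): flips 1 -> legal
(6,2): flips 1 -> legal
(6,3): flips 1 -> legal
(6,4): no bracket -> illegal
B mobility = 8
-- W to move --
(1,1): no bracket -> illegal
(1,2): no bracket -> illegal
(1,3): no bracket -> illegal
(2,1): no bracket -> illegal
(2,3): flips 2 -> legal
(3,1): no bracket -> illegal
(3,2): flips 1 -> legal
(3,5): flips 1 -> legal
(3,6): no bracket -> illegal
(4,1): no bracket -> illegal
(4,2): flips 1 -> legal
(4,6): no bracket -> illegal
(5,1): flips 1 -> legal
(5,4): flips 1 -> legal
(5,6): flips 1 -> legal
(6,1): flips 2 -> legal
(6,2): no bracket -> illegal
(6,3): no bracket -> illegal
(6,4): no bracket -> illegal
(6,6): no bracket -> illegal
(7,4): no bracket -> illegal
(7,5): no bracket -> illegal
(7,6): no bracket -> illegal
W mobility = 8

Answer: B=8 W=8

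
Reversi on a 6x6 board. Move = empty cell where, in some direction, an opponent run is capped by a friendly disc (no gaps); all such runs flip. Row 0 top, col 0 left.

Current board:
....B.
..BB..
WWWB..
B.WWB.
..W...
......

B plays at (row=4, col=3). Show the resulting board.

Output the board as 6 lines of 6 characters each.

Place B at (4,3); scan 8 dirs for brackets.
Dir NW: opp run (3,2) (2,1), next='.' -> no flip
Dir N: opp run (3,3) capped by B -> flip
Dir NE: first cell 'B' (not opp) -> no flip
Dir W: opp run (4,2), next='.' -> no flip
Dir E: first cell '.' (not opp) -> no flip
Dir SW: first cell '.' (not opp) -> no flip
Dir S: first cell '.' (not opp) -> no flip
Dir SE: first cell '.' (not opp) -> no flip
All flips: (3,3)

Answer: ....B.
..BB..
WWWB..
B.WBB.
..WB..
......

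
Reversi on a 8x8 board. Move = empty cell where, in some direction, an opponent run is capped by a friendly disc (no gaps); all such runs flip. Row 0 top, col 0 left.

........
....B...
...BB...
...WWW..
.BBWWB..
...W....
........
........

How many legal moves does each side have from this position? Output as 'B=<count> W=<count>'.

Answer: B=5 W=10

Derivation:
-- B to move --
(2,2): no bracket -> illegal
(2,5): flips 1 -> legal
(2,6): no bracket -> illegal
(3,2): no bracket -> illegal
(3,6): no bracket -> illegal
(4,6): flips 1 -> legal
(5,2): no bracket -> illegal
(5,4): flips 2 -> legal
(5,5): no bracket -> illegal
(6,2): no bracket -> illegal
(6,3): flips 3 -> legal
(6,4): flips 1 -> legal
B mobility = 5
-- W to move --
(0,3): no bracket -> illegal
(0,4): flips 2 -> legal
(0,5): no bracket -> illegal
(1,2): flips 1 -> legal
(1,3): flips 2 -> legal
(1,5): flips 1 -> legal
(2,2): no bracket -> illegal
(2,5): no bracket -> illegal
(3,0): no bracket -> illegal
(3,1): flips 1 -> legal
(3,2): no bracket -> illegal
(3,6): no bracket -> illegal
(4,0): flips 2 -> legal
(4,6): flips 1 -> legal
(5,0): no bracket -> illegal
(5,1): flips 1 -> legal
(5,2): no bracket -> illegal
(5,4): no bracket -> illegal
(5,5): flips 1 -> legal
(5,6): flips 1 -> legal
W mobility = 10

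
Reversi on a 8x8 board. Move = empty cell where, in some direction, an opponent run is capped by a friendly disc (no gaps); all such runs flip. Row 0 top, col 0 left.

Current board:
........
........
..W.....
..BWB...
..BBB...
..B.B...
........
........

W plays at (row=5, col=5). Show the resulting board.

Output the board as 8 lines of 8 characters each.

Answer: ........
........
..W.....
..BWB...
..BBW...
..B.BW..
........
........

Derivation:
Place W at (5,5); scan 8 dirs for brackets.
Dir NW: opp run (4,4) capped by W -> flip
Dir N: first cell '.' (not opp) -> no flip
Dir NE: first cell '.' (not opp) -> no flip
Dir W: opp run (5,4), next='.' -> no flip
Dir E: first cell '.' (not opp) -> no flip
Dir SW: first cell '.' (not opp) -> no flip
Dir S: first cell '.' (not opp) -> no flip
Dir SE: first cell '.' (not opp) -> no flip
All flips: (4,4)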